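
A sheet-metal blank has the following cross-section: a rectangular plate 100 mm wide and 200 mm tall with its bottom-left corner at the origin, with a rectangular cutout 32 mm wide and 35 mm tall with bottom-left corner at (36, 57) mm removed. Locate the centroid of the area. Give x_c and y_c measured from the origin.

Part | A | x̄ᵢ | ȳᵢ | A·x̄ᵢ | A·ȳᵢ
plate | 20000.00 | 50.00 | 100.00 | 1000000.00 | 2000000.00
hole | -1120.00 | 52.00 | 74.50 | -58240.00 | -83440.00
Σ | 18880.00 |  |  | 941760.00 | 1916560.00
x_c = 941760.00 / 18880.00 = 49.88 mm
y_c = 1916560.00 / 18880.00 = 101.51 mm

x_c = 49.88 mm, y_c = 101.51 mm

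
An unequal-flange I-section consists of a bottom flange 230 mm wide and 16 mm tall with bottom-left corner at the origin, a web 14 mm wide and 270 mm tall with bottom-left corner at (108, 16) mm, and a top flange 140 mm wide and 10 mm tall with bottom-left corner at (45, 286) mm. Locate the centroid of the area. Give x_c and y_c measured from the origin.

Part | A | x̄ᵢ | ȳᵢ | A·x̄ᵢ | A·ȳᵢ
bottom flange | 3680.00 | 115.00 | 8.00 | 423200.00 | 29440.00
web | 3780.00 | 115.00 | 151.00 | 434700.00 | 570780.00
top flange | 1400.00 | 115.00 | 291.00 | 161000.00 | 407400.00
Σ | 8860.00 |  |  | 1018900.00 | 1007620.00
x_c = 1018900.00 / 8860.00 = 115.00 mm
y_c = 1007620.00 / 8860.00 = 113.73 mm

x_c = 115.00 mm, y_c = 113.73 mm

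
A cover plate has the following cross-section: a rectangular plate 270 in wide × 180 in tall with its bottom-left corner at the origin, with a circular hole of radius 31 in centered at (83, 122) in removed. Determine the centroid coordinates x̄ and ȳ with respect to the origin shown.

x̄ = 138.44 in, ȳ = 87.88 in

Part | A | x̄ᵢ | ȳᵢ | A·x̄ᵢ | A·ȳᵢ
plate | 48600.00 | 135.00 | 90.00 | 6561000.00 | 4374000.00
hole | -3019.07 | 83.00 | 122.00 | -250582.85 | -368326.61
Σ | 45580.93 |  |  | 6310417.15 | 4005673.39
x̄ = 6310417.15 / 45580.93 = 138.44 in
ȳ = 4005673.39 / 45580.93 = 87.88 in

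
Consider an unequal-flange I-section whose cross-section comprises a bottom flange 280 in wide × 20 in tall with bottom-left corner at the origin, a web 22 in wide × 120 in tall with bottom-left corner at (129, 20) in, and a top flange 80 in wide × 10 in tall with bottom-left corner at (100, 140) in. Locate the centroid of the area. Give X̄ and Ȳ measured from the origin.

X̄ = 140.00 in, Ȳ = 42.39 in

bottom flange: A = 280 × 20 = 5600.00, centroid at (140.00, 10.00).
web: A = 22 × 120 = 2640.00, centroid at (140.00, 80.00).
top flange: A = 80 × 10 = 800.00, centroid at (140.00, 145.00).
ΣA = 9040.00 in², ΣAX̄ = 1265600.00 in³, ΣAȲ = 383200.00 in³.
X̄ = 1265600.00/9040.00 = 140.00 in; Ȳ = 383200.00/9040.00 = 42.39 in.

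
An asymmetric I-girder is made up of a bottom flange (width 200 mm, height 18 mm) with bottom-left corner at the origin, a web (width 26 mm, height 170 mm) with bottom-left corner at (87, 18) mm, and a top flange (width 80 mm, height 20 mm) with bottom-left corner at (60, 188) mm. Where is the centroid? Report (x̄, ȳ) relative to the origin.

x̄ = 100.00 mm, ȳ = 83.62 mm

Part | A | x̄ᵢ | ȳᵢ | A·x̄ᵢ | A·ȳᵢ
bottom flange | 3600.00 | 100.00 | 9.00 | 360000.00 | 32400.00
web | 4420.00 | 100.00 | 103.00 | 442000.00 | 455260.00
top flange | 1600.00 | 100.00 | 198.00 | 160000.00 | 316800.00
Σ | 9620.00 |  |  | 962000.00 | 804460.00
x̄ = 962000.00 / 9620.00 = 100.00 mm
ȳ = 804460.00 / 9620.00 = 83.62 mm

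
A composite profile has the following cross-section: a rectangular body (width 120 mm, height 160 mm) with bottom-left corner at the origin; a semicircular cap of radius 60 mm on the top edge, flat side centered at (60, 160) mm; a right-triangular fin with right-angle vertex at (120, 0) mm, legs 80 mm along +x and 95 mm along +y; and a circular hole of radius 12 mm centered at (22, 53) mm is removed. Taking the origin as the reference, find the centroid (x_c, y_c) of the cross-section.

rectangular body: A = 120 × 160 = 19200.00, centroid at (60.00, 80.00).
semicircular top: A = ½π·60² = 5654.87, centroid at (60.00, 185.46).
triangular fin: A = ½·80·95 = 3800.00, centroid at (146.67, 31.67).
hole: A = −π·12² = -452.39, centroid at (22.00, 53.00).
ΣA = 28202.48 mm²
ΣAx_c = (19200.00)(60.00) + (5654.87)(60.00) + (3800.00)(146.67) + (-452.39)(22.00) = 2038672.77 mm³
ΣAy_c = (19200.00)(80.00) + (5654.87)(185.46) + (3800.00)(31.67) + (-452.39)(53.00) = 2681135.38 mm³
x_c = 2038672.77 / 28202.48 = 72.29 mm
y_c = 2681135.38 / 28202.48 = 95.07 mm

x_c = 72.29 mm, y_c = 95.07 mm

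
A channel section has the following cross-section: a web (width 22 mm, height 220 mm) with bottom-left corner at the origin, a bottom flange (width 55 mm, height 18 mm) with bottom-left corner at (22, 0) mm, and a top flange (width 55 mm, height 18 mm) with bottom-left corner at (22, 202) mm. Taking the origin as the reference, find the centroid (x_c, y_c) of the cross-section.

x_c = 22.18 mm, y_c = 110.00 mm

web: A = 22 × 220 = 4840.00, centroid at (11.00, 110.00).
bottom flange: A = 55 × 18 = 990.00, centroid at (49.50, 9.00).
top flange: A = 55 × 18 = 990.00, centroid at (49.50, 211.00).
ΣA = 6820.00 mm², ΣAx_c = 151250.00 mm³, ΣAy_c = 750200.00 mm³.
x_c = 151250.00/6820.00 = 22.18 mm; y_c = 750200.00/6820.00 = 110.00 mm.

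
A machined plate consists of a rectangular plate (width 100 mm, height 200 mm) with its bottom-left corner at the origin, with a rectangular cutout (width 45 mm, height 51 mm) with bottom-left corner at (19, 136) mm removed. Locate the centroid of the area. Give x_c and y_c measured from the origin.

plate: A = 100 × 200 = 20000.00, centroid at (50.00, 100.00).
hole: A = −(45 × 51) = -2295.00, centroid at (41.50, 161.50).
ΣA = 17705.00 mm², ΣAx_c = 904757.50 mm³, ΣAy_c = 1629357.50 mm³.
x_c = 904757.50/17705.00 = 51.10 mm; y_c = 1629357.50/17705.00 = 92.03 mm.

x_c = 51.10 mm, y_c = 92.03 mm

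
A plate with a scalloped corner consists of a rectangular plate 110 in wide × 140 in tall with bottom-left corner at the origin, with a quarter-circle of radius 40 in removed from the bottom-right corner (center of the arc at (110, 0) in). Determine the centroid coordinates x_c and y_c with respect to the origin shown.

plate: A = 110 × 140 = 15400.00, centroid at (55.00, 70.00).
removed quarter-circle: A = −¼π·40² = -1256.64, centroid at (93.02, 16.98).
ΣA = 14143.36 in², ΣAx_c = 730103.26 in³, ΣAy_c = 1056666.67 in³.
x_c = 730103.26/14143.36 = 51.62 in; y_c = 1056666.67/14143.36 = 74.71 in.

x_c = 51.62 in, y_c = 74.71 in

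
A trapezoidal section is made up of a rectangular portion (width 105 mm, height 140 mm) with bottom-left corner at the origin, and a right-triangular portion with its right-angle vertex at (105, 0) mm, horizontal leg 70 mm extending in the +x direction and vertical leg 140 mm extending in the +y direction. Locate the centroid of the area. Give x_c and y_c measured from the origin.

x_c = 71.46 mm, y_c = 64.17 mm

rectangular portion: A = 105 × 140 = 14700.00, centroid at (52.50, 70.00).
triangular portion: A = ½·70·140 = 4900.00, centroid at (128.33, 46.67).
ΣA = 19600.00 mm², ΣAx_c = 1400583.33 mm³, ΣAy_c = 1257666.67 mm³.
x_c = 1400583.33/19600.00 = 71.46 mm; y_c = 1257666.67/19600.00 = 64.17 mm.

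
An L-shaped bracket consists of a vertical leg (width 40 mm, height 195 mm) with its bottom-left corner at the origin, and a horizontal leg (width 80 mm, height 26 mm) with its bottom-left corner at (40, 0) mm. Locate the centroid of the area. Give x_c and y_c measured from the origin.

x_c = 32.63 mm, y_c = 79.71 mm

vertical leg: A = 40 × 195 = 7800.00, centroid at (20.00, 97.50).
horizontal leg: A = 80 × 26 = 2080.00, centroid at (80.00, 13.00).
ΣA = 9880.00 mm², ΣAx_c = 322400.00 mm³, ΣAy_c = 787540.00 mm³.
x_c = 322400.00/9880.00 = 32.63 mm; y_c = 787540.00/9880.00 = 79.71 mm.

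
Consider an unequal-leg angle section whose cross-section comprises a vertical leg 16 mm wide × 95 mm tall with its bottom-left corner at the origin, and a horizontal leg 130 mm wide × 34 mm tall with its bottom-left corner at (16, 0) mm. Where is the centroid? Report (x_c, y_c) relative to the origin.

Part | A | x̄ᵢ | ȳᵢ | A·x̄ᵢ | A·ȳᵢ
vertical leg | 1520.00 | 8.00 | 47.50 | 12160.00 | 72200.00
horizontal leg | 4420.00 | 81.00 | 17.00 | 358020.00 | 75140.00
Σ | 5940.00 |  |  | 370180.00 | 147340.00
x_c = 370180.00 / 5940.00 = 62.32 mm
y_c = 147340.00 / 5940.00 = 24.80 mm

x_c = 62.32 mm, y_c = 24.80 mm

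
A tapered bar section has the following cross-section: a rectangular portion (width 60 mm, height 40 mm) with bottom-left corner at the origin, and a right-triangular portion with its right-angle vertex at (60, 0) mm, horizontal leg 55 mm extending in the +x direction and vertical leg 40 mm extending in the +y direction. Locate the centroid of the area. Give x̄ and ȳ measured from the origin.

x̄ = 45.19 mm, ȳ = 17.90 mm

rectangular portion: A = 60 × 40 = 2400.00, centroid at (30.00, 20.00).
triangular portion: A = ½·55·40 = 1100.00, centroid at (78.33, 13.33).
ΣA = 3500.00 mm², ΣAx̄ = 158166.67 mm³, ΣAȳ = 62666.67 mm³.
x̄ = 158166.67/3500.00 = 45.19 mm; ȳ = 62666.67/3500.00 = 17.90 mm.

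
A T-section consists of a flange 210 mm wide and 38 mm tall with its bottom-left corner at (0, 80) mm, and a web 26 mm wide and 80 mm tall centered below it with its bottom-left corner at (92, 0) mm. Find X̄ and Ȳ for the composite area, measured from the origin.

X̄ = 105.00 mm, Ȳ = 86.80 mm

web: A = 26 × 80 = 2080.00, centroid at (105.00, 40.00).
flange: A = 210 × 38 = 7980.00, centroid at (105.00, 99.00).
ΣA = 10060.00 mm², ΣAX̄ = 1056300.00 mm³, ΣAȲ = 873220.00 mm³.
X̄ = 1056300.00/10060.00 = 105.00 mm; Ȳ = 873220.00/10060.00 = 86.80 mm.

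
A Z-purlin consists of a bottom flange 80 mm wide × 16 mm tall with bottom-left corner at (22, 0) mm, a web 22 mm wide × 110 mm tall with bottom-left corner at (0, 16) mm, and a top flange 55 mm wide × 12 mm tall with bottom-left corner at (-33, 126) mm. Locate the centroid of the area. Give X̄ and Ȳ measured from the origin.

bottom flange: A = 80 × 16 = 1280.00, centroid at (62.00, 8.00).
web: A = 22 × 110 = 2420.00, centroid at (11.00, 71.00).
top flange: A = 55 × 12 = 660.00, centroid at (-5.50, 132.00).
ΣA = 4360.00 mm², ΣAX̄ = 102350.00 mm³, ΣAȲ = 269180.00 mm³.
X̄ = 102350.00/4360.00 = 23.47 mm; Ȳ = 269180.00/4360.00 = 61.74 mm.

X̄ = 23.47 mm, Ȳ = 61.74 mm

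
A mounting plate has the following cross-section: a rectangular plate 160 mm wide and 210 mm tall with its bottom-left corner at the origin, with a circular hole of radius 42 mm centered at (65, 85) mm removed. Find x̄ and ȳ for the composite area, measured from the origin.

plate: A = 160 × 210 = 33600.00, centroid at (80.00, 105.00).
hole: A = −π·42² = -5541.77, centroid at (65.00, 85.00).
ΣA = 28058.23 mm², ΣAx̄ = 2327784.99 mm³, ΣAȳ = 3056949.60 mm³.
x̄ = 2327784.99/28058.23 = 82.96 mm; ȳ = 3056949.60/28058.23 = 108.95 mm.

x̄ = 82.96 mm, ȳ = 108.95 mm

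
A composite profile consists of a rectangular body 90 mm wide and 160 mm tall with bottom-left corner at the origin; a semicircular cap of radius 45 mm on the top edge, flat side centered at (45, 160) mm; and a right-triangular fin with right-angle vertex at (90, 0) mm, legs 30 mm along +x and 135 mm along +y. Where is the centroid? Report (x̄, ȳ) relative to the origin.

Part | A | x̄ᵢ | ȳᵢ | A·x̄ᵢ | A·ȳᵢ
rectangular body | 14400.00 | 45.00 | 80.00 | 648000.00 | 1152000.00
semicircular top | 3180.86 | 45.00 | 179.10 | 143138.82 | 569688.01
triangular fin | 2025.00 | 100.00 | 45.00 | 202500.00 | 91125.00
Σ | 19605.86 |  |  | 993638.82 | 1812813.01
x̄ = 993638.82 / 19605.86 = 50.68 mm
ȳ = 1812813.01 / 19605.86 = 92.46 mm

x̄ = 50.68 mm, ȳ = 92.46 mm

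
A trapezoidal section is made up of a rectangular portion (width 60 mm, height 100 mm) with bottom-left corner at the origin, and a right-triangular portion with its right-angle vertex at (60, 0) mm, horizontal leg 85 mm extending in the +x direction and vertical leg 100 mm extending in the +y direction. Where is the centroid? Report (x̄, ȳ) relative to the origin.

x̄ = 54.19 mm, ȳ = 43.09 mm

rectangular portion: A = 60 × 100 = 6000.00, centroid at (30.00, 50.00).
triangular portion: A = ½·85·100 = 4250.00, centroid at (88.33, 33.33).
ΣA = 10250.00 mm², ΣAx̄ = 555416.67 mm³, ΣAȳ = 441666.67 mm³.
x̄ = 555416.67/10250.00 = 54.19 mm; ȳ = 441666.67/10250.00 = 43.09 mm.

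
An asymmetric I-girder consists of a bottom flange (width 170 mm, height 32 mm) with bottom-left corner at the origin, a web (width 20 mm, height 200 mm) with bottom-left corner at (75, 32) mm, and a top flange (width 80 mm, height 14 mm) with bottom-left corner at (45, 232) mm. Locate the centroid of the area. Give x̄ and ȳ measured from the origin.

x̄ = 85.00 mm, ȳ = 83.59 mm

Part | A | x̄ᵢ | ȳᵢ | A·x̄ᵢ | A·ȳᵢ
bottom flange | 5440.00 | 85.00 | 16.00 | 462400.00 | 87040.00
web | 4000.00 | 85.00 | 132.00 | 340000.00 | 528000.00
top flange | 1120.00 | 85.00 | 239.00 | 95200.00 | 267680.00
Σ | 10560.00 |  |  | 897600.00 | 882720.00
x̄ = 897600.00 / 10560.00 = 85.00 mm
ȳ = 882720.00 / 10560.00 = 83.59 mm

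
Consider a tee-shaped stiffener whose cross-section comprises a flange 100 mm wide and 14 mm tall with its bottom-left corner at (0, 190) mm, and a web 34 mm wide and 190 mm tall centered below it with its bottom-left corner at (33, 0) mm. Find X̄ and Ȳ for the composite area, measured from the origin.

X̄ = 50.00 mm, Ȳ = 113.17 mm

Part | A | x̄ᵢ | ȳᵢ | A·x̄ᵢ | A·ȳᵢ
web | 6460.00 | 50.00 | 95.00 | 323000.00 | 613700.00
flange | 1400.00 | 50.00 | 197.00 | 70000.00 | 275800.00
Σ | 7860.00 |  |  | 393000.00 | 889500.00
X̄ = 393000.00 / 7860.00 = 50.00 mm
Ȳ = 889500.00 / 7860.00 = 113.17 mm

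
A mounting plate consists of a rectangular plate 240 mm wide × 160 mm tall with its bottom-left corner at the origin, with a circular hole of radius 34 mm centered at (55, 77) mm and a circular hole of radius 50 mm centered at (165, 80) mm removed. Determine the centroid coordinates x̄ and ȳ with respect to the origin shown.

x̄ = 115.64 mm, ȳ = 80.40 mm

plate: A = 240 × 160 = 38400.00, centroid at (120.00, 80.00).
hole 1: A = −π·34² = -3631.68, centroid at (55.00, 77.00).
hole 2: A = −π·50² = -7853.98, centroid at (165.00, 80.00).
ΣA = 26914.34 mm²
ΣAx̄ = (38400.00)(120.00) + (-3631.68)(55.00) + (-7853.98)(165.00) = 3112350.57 mm³
ΣAȳ = (38400.00)(80.00) + (-3631.68)(77.00) + (-7853.98)(80.00) = 2164042.02 mm³
x̄ = 3112350.57 / 26914.34 = 115.64 mm
ȳ = 2164042.02 / 26914.34 = 80.40 mm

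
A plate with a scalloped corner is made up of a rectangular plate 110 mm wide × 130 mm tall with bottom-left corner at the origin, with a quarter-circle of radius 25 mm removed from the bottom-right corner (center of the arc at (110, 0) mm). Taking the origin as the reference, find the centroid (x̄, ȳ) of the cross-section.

x̄ = 53.42 mm, ȳ = 66.93 mm

plate: A = 110 × 130 = 14300.00, centroid at (55.00, 65.00).
removed quarter-circle: A = −¼π·25² = -490.87, centroid at (99.39, 10.61).
ΣA = 13809.13 mm²
ΣAx̄ = (14300.00)(55.00) + (-490.87)(99.39) = 737712.21 mm³
ΣAȳ = (14300.00)(65.00) + (-490.87)(10.61) = 924291.67 mm³
x̄ = 737712.21 / 13809.13 = 53.42 mm
ȳ = 924291.67 / 13809.13 = 66.93 mm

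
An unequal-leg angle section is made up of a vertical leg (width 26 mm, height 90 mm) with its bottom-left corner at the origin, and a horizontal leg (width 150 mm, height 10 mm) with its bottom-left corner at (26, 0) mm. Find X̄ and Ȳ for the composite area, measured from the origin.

vertical leg: A = 26 × 90 = 2340.00, centroid at (13.00, 45.00).
horizontal leg: A = 150 × 10 = 1500.00, centroid at (101.00, 5.00).
ΣA = 3840.00 mm²
ΣAX̄ = (2340.00)(13.00) + (1500.00)(101.00) = 181920.00 mm³
ΣAȲ = (2340.00)(45.00) + (1500.00)(5.00) = 112800.00 mm³
X̄ = 181920.00 / 3840.00 = 47.38 mm
Ȳ = 112800.00 / 3840.00 = 29.38 mm

X̄ = 47.38 mm, Ȳ = 29.38 mm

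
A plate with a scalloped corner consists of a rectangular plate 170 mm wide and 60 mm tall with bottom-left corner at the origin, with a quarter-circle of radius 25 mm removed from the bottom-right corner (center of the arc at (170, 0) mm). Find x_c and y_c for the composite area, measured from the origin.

plate: A = 170 × 60 = 10200.00, centroid at (85.00, 30.00).
removed quarter-circle: A = −¼π·25² = -490.87, centroid at (159.39, 10.61).
ΣA = 9709.13 mm²
ΣAx_c = (10200.00)(85.00) + (-490.87)(159.39) = 788759.78 mm³
ΣAy_c = (10200.00)(30.00) + (-490.87)(10.61) = 300791.67 mm³
x_c = 788759.78 / 9709.13 = 81.24 mm
y_c = 300791.67 / 9709.13 = 30.98 mm

x_c = 81.24 mm, y_c = 30.98 mm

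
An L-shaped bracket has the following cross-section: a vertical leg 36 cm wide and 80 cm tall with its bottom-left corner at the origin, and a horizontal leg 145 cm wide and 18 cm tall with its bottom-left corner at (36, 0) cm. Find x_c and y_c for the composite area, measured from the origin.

x_c = 61.02 cm, y_c = 25.26 cm

Part | A | x̄ᵢ | ȳᵢ | A·x̄ᵢ | A·ȳᵢ
vertical leg | 2880.00 | 18.00 | 40.00 | 51840.00 | 115200.00
horizontal leg | 2610.00 | 108.50 | 9.00 | 283185.00 | 23490.00
Σ | 5490.00 |  |  | 335025.00 | 138690.00
x_c = 335025.00 / 5490.00 = 61.02 cm
y_c = 138690.00 / 5490.00 = 25.26 cm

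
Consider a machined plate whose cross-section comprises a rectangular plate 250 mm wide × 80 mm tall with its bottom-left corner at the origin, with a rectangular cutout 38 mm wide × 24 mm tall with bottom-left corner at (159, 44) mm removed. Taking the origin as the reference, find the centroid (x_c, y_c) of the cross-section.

x_c = 122.47 mm, y_c = 39.24 mm

Part | A | x̄ᵢ | ȳᵢ | A·x̄ᵢ | A·ȳᵢ
plate | 20000.00 | 125.00 | 40.00 | 2500000.00 | 800000.00
hole | -912.00 | 178.00 | 56.00 | -162336.00 | -51072.00
Σ | 19088.00 |  |  | 2337664.00 | 748928.00
x_c = 2337664.00 / 19088.00 = 122.47 mm
y_c = 748928.00 / 19088.00 = 39.24 mm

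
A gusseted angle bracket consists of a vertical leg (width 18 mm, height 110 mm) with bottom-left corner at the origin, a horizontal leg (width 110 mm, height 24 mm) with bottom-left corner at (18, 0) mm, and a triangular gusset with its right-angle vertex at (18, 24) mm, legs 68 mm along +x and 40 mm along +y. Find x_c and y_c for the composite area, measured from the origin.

x_c = 44.46 mm, y_c = 32.00 mm

Part | A | x̄ᵢ | ȳᵢ | A·x̄ᵢ | A·ȳᵢ
vertical leg | 1980.00 | 9.00 | 55.00 | 17820.00 | 108900.00
horizontal leg | 2640.00 | 73.00 | 12.00 | 192720.00 | 31680.00
gusset | 1360.00 | 40.67 | 37.33 | 55306.67 | 50773.33
Σ | 5980.00 |  |  | 265846.67 | 191353.33
x_c = 265846.67 / 5980.00 = 44.46 mm
y_c = 191353.33 / 5980.00 = 32.00 mm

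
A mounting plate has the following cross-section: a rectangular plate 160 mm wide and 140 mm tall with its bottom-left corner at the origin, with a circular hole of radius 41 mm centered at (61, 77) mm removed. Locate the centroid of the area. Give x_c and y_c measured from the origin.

x_c = 85.86 mm, y_c = 67.84 mm

plate: A = 160 × 140 = 22400.00, centroid at (80.00, 70.00).
hole: A = −π·41² = -5281.02, centroid at (61.00, 77.00).
ΣA = 17118.98 mm²
ΣAx_c = (22400.00)(80.00) + (-5281.02)(61.00) = 1469857.95 mm³
ΣAy_c = (22400.00)(70.00) + (-5281.02)(77.00) = 1161361.67 mm³
x_c = 1469857.95 / 17118.98 = 85.86 mm
y_c = 1161361.67 / 17118.98 = 67.84 mm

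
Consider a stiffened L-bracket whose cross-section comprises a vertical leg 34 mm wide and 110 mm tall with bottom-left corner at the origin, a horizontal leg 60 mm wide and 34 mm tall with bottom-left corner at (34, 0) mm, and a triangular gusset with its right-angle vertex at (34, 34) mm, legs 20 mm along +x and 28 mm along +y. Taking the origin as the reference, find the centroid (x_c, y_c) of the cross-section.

x_c = 33.92 mm, y_c = 41.67 mm

vertical leg: A = 34 × 110 = 3740.00, centroid at (17.00, 55.00).
horizontal leg: A = 60 × 34 = 2040.00, centroid at (64.00, 17.00).
gusset: A = ½·20·28 = 280.00, centroid at (40.67, 43.33).
ΣA = 6060.00 mm², ΣAx_c = 205526.67 mm³, ΣAy_c = 252513.33 mm³.
x_c = 205526.67/6060.00 = 33.92 mm; y_c = 252513.33/6060.00 = 41.67 mm.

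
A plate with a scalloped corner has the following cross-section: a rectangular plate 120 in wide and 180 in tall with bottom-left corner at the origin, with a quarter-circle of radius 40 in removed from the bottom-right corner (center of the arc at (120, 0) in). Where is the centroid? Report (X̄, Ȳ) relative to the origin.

X̄ = 57.34 in, Ȳ = 94.51 in

Part | A | x̄ᵢ | ȳᵢ | A·x̄ᵢ | A·ȳᵢ
plate | 21600.00 | 60.00 | 90.00 | 1296000.00 | 1944000.00
removed quarter-circle | -1256.64 | 103.02 | 16.98 | -129463.11 | -21333.33
Σ | 20343.36 |  |  | 1166536.89 | 1922666.67
X̄ = 1166536.89 / 20343.36 = 57.34 in
Ȳ = 1922666.67 / 20343.36 = 94.51 in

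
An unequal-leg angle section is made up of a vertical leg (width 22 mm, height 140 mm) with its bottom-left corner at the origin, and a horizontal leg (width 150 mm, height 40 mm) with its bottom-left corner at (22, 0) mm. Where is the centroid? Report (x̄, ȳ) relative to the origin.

x̄ = 67.83 mm, ȳ = 36.96 mm

Part | A | x̄ᵢ | ȳᵢ | A·x̄ᵢ | A·ȳᵢ
vertical leg | 3080.00 | 11.00 | 70.00 | 33880.00 | 215600.00
horizontal leg | 6000.00 | 97.00 | 20.00 | 582000.00 | 120000.00
Σ | 9080.00 |  |  | 615880.00 | 335600.00
x̄ = 615880.00 / 9080.00 = 67.83 mm
ȳ = 335600.00 / 9080.00 = 36.96 mm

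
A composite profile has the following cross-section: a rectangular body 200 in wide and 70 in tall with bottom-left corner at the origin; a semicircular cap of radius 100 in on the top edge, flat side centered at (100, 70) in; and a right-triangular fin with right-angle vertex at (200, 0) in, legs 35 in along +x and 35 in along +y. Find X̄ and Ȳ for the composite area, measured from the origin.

X̄ = 102.26 in, Ȳ = 74.65 in

rectangular body: A = 200 × 70 = 14000.00, centroid at (100.00, 35.00).
semicircular top: A = ½π·100² = 15707.96, centroid at (100.00, 112.44).
triangular fin: A = ½·35·35 = 612.50, centroid at (211.67, 11.67).
ΣA = 30320.46 in²
ΣAX̄ = (14000.00)(100.00) + (15707.96)(100.00) + (612.50)(211.67) = 3100442.16 in³
ΣAȲ = (14000.00)(35.00) + (15707.96)(112.44) + (612.50)(11.67) = 2263369.93 in³
X̄ = 3100442.16 / 30320.46 = 102.26 in
Ȳ = 2263369.93 / 30320.46 = 74.65 in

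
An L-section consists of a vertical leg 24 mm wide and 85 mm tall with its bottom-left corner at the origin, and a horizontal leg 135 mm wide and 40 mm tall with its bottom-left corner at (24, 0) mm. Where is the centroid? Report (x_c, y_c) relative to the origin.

vertical leg: A = 24 × 85 = 2040.00, centroid at (12.00, 42.50).
horizontal leg: A = 135 × 40 = 5400.00, centroid at (91.50, 20.00).
ΣA = 7440.00 mm²
ΣAx_c = (2040.00)(12.00) + (5400.00)(91.50) = 518580.00 mm³
ΣAy_c = (2040.00)(42.50) + (5400.00)(20.00) = 194700.00 mm³
x_c = 518580.00 / 7440.00 = 69.70 mm
y_c = 194700.00 / 7440.00 = 26.17 mm

x_c = 69.70 mm, y_c = 26.17 mm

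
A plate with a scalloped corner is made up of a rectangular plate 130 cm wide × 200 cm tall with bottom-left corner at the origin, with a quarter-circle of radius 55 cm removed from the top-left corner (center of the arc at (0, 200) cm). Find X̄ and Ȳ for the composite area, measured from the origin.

plate: A = 130 × 200 = 26000.00, centroid at (65.00, 100.00).
removed quarter-circle: A = −¼π·55² = -2375.83, centroid at (23.34, 176.66).
ΣA = 23624.17 cm²
ΣAX̄ = (26000.00)(65.00) + (-2375.83)(23.34) = 1634541.67 cm³
ΣAȲ = (26000.00)(100.00) + (-2375.83)(176.66) = 2180292.44 cm³
X̄ = 1634541.67 / 23624.17 = 69.19 cm
Ȳ = 2180292.44 / 23624.17 = 92.29 cm

X̄ = 69.19 cm, Ȳ = 92.29 cm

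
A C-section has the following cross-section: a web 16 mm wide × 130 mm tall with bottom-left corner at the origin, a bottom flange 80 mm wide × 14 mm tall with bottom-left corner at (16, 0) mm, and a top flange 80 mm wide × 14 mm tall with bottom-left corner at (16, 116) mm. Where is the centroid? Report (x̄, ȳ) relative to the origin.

web: A = 16 × 130 = 2080.00, centroid at (8.00, 65.00).
bottom flange: A = 80 × 14 = 1120.00, centroid at (56.00, 7.00).
top flange: A = 80 × 14 = 1120.00, centroid at (56.00, 123.00).
ΣA = 4320.00 mm²
ΣAx̄ = (2080.00)(8.00) + (1120.00)(56.00) + (1120.00)(56.00) = 142080.00 mm³
ΣAȳ = (2080.00)(65.00) + (1120.00)(7.00) + (1120.00)(123.00) = 280800.00 mm³
x̄ = 142080.00 / 4320.00 = 32.89 mm
ȳ = 280800.00 / 4320.00 = 65.00 mm

x̄ = 32.89 mm, ȳ = 65.00 mm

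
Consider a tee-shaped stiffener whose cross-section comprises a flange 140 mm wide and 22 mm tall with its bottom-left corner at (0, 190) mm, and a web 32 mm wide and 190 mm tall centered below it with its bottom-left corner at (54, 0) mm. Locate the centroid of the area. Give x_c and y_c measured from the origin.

x_c = 70.00 mm, y_c = 130.64 mm

web: A = 32 × 190 = 6080.00, centroid at (70.00, 95.00).
flange: A = 140 × 22 = 3080.00, centroid at (70.00, 201.00).
ΣA = 9160.00 mm²
ΣAx_c = (6080.00)(70.00) + (3080.00)(70.00) = 641200.00 mm³
ΣAy_c = (6080.00)(95.00) + (3080.00)(201.00) = 1196680.00 mm³
x_c = 641200.00 / 9160.00 = 70.00 mm
y_c = 1196680.00 / 9160.00 = 130.64 mm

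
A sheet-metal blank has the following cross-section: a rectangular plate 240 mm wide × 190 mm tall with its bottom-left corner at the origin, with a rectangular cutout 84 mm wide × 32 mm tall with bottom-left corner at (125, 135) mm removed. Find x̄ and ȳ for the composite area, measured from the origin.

x̄ = 117.06 mm, ȳ = 91.49 mm

Part | A | x̄ᵢ | ȳᵢ | A·x̄ᵢ | A·ȳᵢ
plate | 45600.00 | 120.00 | 95.00 | 5472000.00 | 4332000.00
hole | -2688.00 | 167.00 | 151.00 | -448896.00 | -405888.00
Σ | 42912.00 |  |  | 5023104.00 | 3926112.00
x̄ = 5023104.00 / 42912.00 = 117.06 mm
ȳ = 3926112.00 / 42912.00 = 91.49 mm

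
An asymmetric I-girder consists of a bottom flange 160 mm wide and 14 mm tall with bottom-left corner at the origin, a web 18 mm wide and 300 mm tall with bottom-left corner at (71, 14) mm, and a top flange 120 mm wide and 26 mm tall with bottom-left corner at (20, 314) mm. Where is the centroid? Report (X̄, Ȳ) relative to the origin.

X̄ = 80.00 mm, Ȳ = 178.58 mm

Part | A | x̄ᵢ | ȳᵢ | A·x̄ᵢ | A·ȳᵢ
bottom flange | 2240.00 | 80.00 | 7.00 | 179200.00 | 15680.00
web | 5400.00 | 80.00 | 164.00 | 432000.00 | 885600.00
top flange | 3120.00 | 80.00 | 327.00 | 249600.00 | 1020240.00
Σ | 10760.00 |  |  | 860800.00 | 1921520.00
X̄ = 860800.00 / 10760.00 = 80.00 mm
Ȳ = 1921520.00 / 10760.00 = 178.58 mm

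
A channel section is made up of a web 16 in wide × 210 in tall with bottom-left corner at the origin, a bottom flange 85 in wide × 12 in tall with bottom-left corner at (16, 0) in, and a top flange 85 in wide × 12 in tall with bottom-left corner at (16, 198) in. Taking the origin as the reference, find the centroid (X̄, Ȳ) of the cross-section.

web: A = 16 × 210 = 3360.00, centroid at (8.00, 105.00).
bottom flange: A = 85 × 12 = 1020.00, centroid at (58.50, 6.00).
top flange: A = 85 × 12 = 1020.00, centroid at (58.50, 204.00).
ΣA = 5400.00 in²
ΣAX̄ = (3360.00)(8.00) + (1020.00)(58.50) + (1020.00)(58.50) = 146220.00 in³
ΣAȲ = (3360.00)(105.00) + (1020.00)(6.00) + (1020.00)(204.00) = 567000.00 in³
X̄ = 146220.00 / 5400.00 = 27.08 in
Ȳ = 567000.00 / 5400.00 = 105.00 in

X̄ = 27.08 in, Ȳ = 105.00 in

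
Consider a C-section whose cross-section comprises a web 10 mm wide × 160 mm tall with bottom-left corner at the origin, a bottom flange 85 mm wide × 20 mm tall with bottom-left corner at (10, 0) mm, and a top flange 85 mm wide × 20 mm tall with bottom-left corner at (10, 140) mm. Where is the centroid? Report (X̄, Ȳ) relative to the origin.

X̄ = 37.30 mm, Ȳ = 80.00 mm

web: A = 10 × 160 = 1600.00, centroid at (5.00, 80.00).
bottom flange: A = 85 × 20 = 1700.00, centroid at (52.50, 10.00).
top flange: A = 85 × 20 = 1700.00, centroid at (52.50, 150.00).
ΣA = 5000.00 mm²
ΣAX̄ = (1600.00)(5.00) + (1700.00)(52.50) + (1700.00)(52.50) = 186500.00 mm³
ΣAȲ = (1600.00)(80.00) + (1700.00)(10.00) + (1700.00)(150.00) = 400000.00 mm³
X̄ = 186500.00 / 5000.00 = 37.30 mm
Ȳ = 400000.00 / 5000.00 = 80.00 mm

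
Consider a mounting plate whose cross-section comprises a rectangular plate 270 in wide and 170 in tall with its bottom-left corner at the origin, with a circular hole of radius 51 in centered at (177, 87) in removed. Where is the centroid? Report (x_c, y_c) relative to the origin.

x_c = 125.90 in, y_c = 84.57 in

plate: A = 270 × 170 = 45900.00, centroid at (135.00, 85.00).
hole: A = −π·51² = -8171.28, centroid at (177.00, 87.00).
ΣA = 37728.72 in²
ΣAx_c = (45900.00)(135.00) + (-8171.28)(177.00) = 4750183.00 in³
ΣAy_c = (45900.00)(85.00) + (-8171.28)(87.00) = 3190598.42 in³
x_c = 4750183.00 / 37728.72 = 125.90 in
y_c = 3190598.42 / 37728.72 = 84.57 in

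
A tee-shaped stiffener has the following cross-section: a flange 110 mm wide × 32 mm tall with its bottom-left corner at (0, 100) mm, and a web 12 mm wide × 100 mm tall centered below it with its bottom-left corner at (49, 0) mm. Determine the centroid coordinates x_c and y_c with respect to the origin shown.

web: A = 12 × 100 = 1200.00, centroid at (55.00, 50.00).
flange: A = 110 × 32 = 3520.00, centroid at (55.00, 116.00).
ΣA = 4720.00 mm², ΣAx_c = 259600.00 mm³, ΣAy_c = 468320.00 mm³.
x_c = 259600.00/4720.00 = 55.00 mm; y_c = 468320.00/4720.00 = 99.22 mm.

x_c = 55.00 mm, y_c = 99.22 mm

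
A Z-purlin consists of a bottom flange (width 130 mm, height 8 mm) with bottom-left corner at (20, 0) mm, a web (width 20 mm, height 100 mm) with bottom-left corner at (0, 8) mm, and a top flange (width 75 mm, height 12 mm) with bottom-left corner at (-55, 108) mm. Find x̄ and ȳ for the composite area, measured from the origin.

Part | A | x̄ᵢ | ȳᵢ | A·x̄ᵢ | A·ȳᵢ
bottom flange | 1040.00 | 85.00 | 4.00 | 88400.00 | 4160.00
web | 2000.00 | 10.00 | 58.00 | 20000.00 | 116000.00
top flange | 900.00 | -17.50 | 114.00 | -15750.00 | 102600.00
Σ | 3940.00 |  |  | 92650.00 | 222760.00
x̄ = 92650.00 / 3940.00 = 23.52 mm
ȳ = 222760.00 / 3940.00 = 56.54 mm

x̄ = 23.52 mm, ȳ = 56.54 mm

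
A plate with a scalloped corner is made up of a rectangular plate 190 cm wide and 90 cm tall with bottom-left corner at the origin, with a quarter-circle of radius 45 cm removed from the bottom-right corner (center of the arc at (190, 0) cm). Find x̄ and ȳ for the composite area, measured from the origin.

x̄ = 87.22 cm, ȳ = 47.66 cm

plate: A = 190 × 90 = 17100.00, centroid at (95.00, 45.00).
removed quarter-circle: A = −¼π·45² = -1590.43, centroid at (170.90, 19.10).
ΣA = 15509.57 cm², ΣAx̄ = 1352693.06 cm³, ΣAȳ = 739125.00 cm³.
x̄ = 1352693.06/15509.57 = 87.22 cm; ȳ = 739125.00/15509.57 = 47.66 cm.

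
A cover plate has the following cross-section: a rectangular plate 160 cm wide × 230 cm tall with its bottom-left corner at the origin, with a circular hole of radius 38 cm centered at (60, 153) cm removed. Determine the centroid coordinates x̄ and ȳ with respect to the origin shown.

x̄ = 82.81 cm, ȳ = 109.66 cm

plate: A = 160 × 230 = 36800.00, centroid at (80.00, 115.00).
hole: A = −π·38² = -4536.46, centroid at (60.00, 153.00).
ΣA = 32263.54 cm², ΣAx̄ = 2671812.41 cm³, ΣAȳ = 3537921.65 cm³.
x̄ = 2671812.41/32263.54 = 82.81 cm; ȳ = 3537921.65/32263.54 = 109.66 cm.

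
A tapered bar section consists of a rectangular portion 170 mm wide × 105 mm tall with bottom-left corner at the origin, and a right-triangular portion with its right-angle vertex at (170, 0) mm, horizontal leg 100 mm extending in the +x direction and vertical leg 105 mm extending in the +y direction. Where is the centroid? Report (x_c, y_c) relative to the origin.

rectangular portion: A = 170 × 105 = 17850.00, centroid at (85.00, 52.50).
triangular portion: A = ½·100·105 = 5250.00, centroid at (203.33, 35.00).
ΣA = 23100.00 mm², ΣAx_c = 2584750.00 mm³, ΣAy_c = 1120875.00 mm³.
x_c = 2584750.00/23100.00 = 111.89 mm; y_c = 1120875.00/23100.00 = 48.52 mm.

x_c = 111.89 mm, y_c = 48.52 mm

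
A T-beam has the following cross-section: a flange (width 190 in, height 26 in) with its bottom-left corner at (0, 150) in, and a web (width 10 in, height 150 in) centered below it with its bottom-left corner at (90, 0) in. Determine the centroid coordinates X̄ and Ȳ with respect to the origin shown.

web: A = 10 × 150 = 1500.00, centroid at (95.00, 75.00).
flange: A = 190 × 26 = 4940.00, centroid at (95.00, 163.00).
ΣA = 6440.00 in², ΣAX̄ = 611800.00 in³, ΣAȲ = 917720.00 in³.
X̄ = 611800.00/6440.00 = 95.00 in; Ȳ = 917720.00/6440.00 = 142.50 in.

X̄ = 95.00 in, Ȳ = 142.50 in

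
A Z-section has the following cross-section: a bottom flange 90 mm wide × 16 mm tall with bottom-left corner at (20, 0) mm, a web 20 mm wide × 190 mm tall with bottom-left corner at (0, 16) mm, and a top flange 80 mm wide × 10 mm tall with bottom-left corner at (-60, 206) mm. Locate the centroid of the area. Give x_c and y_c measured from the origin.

x_c = 19.14 mm, y_c = 99.69 mm

bottom flange: A = 90 × 16 = 1440.00, centroid at (65.00, 8.00).
web: A = 20 × 190 = 3800.00, centroid at (10.00, 111.00).
top flange: A = 80 × 10 = 800.00, centroid at (-20.00, 211.00).
ΣA = 6040.00 mm²
ΣAx_c = (1440.00)(65.00) + (3800.00)(10.00) + (800.00)(-20.00) = 115600.00 mm³
ΣAy_c = (1440.00)(8.00) + (3800.00)(111.00) + (800.00)(211.00) = 602120.00 mm³
x_c = 115600.00 / 6040.00 = 19.14 mm
y_c = 602120.00 / 6040.00 = 99.69 mm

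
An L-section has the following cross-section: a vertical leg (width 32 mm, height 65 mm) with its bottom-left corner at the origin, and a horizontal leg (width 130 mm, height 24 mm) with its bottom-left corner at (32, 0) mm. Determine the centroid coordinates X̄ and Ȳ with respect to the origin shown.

Part | A | x̄ᵢ | ȳᵢ | A·x̄ᵢ | A·ȳᵢ
vertical leg | 2080.00 | 16.00 | 32.50 | 33280.00 | 67600.00
horizontal leg | 3120.00 | 97.00 | 12.00 | 302640.00 | 37440.00
Σ | 5200.00 |  |  | 335920.00 | 105040.00
X̄ = 335920.00 / 5200.00 = 64.60 mm
Ȳ = 105040.00 / 5200.00 = 20.20 mm

X̄ = 64.60 mm, Ȳ = 20.20 mm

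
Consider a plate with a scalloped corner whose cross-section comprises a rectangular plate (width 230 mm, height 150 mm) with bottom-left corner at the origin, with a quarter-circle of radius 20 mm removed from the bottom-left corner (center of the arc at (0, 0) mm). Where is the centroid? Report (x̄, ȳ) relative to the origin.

plate: A = 230 × 150 = 34500.00, centroid at (115.00, 75.00).
removed quarter-circle: A = −¼π·20² = -314.16, centroid at (8.49, 8.49).
ΣA = 34185.84 mm², ΣAx̄ = 3964833.33 mm³, ΣAȳ = 2584833.33 mm³.
x̄ = 3964833.33/34185.84 = 115.98 mm; ȳ = 2584833.33/34185.84 = 75.61 mm.

x̄ = 115.98 mm, ȳ = 75.61 mm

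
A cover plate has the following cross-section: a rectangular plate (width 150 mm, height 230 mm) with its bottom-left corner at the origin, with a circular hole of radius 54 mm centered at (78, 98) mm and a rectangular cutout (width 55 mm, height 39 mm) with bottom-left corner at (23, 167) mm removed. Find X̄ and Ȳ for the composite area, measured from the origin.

X̄ = 76.08 mm, Ȳ = 115.10 mm

plate: A = 150 × 230 = 34500.00, centroid at (75.00, 115.00).
hole 1: A = −π·54² = -9160.88, centroid at (78.00, 98.00).
hole 2: A = −(55 × 39) = -2145.00, centroid at (50.50, 186.50).
ΣA = 23194.12 mm²
ΣAX̄ = (34500.00)(75.00) + (-9160.88)(78.00) + (-2145.00)(50.50) = 1764628.53 mm³
ΣAȲ = (34500.00)(115.00) + (-9160.88)(98.00) + (-2145.00)(186.50) = 2669690.85 mm³
X̄ = 1764628.53 / 23194.12 = 76.08 mm
Ȳ = 2669690.85 / 23194.12 = 115.10 mm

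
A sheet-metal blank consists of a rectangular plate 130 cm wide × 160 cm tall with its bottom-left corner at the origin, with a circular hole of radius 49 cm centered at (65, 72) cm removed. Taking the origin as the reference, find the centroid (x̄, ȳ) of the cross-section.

x̄ = 65.00 cm, ȳ = 84.55 cm

plate: A = 130 × 160 = 20800.00, centroid at (65.00, 80.00).
hole: A = −π·49² = -7542.96, centroid at (65.00, 72.00).
ΣA = 13257.04 cm²
ΣAx̄ = (20800.00)(65.00) + (-7542.96)(65.00) = 861707.34 cm³
ΣAȳ = (20800.00)(80.00) + (-7542.96)(72.00) = 1120906.59 cm³
x̄ = 861707.34 / 13257.04 = 65.00 cm
ȳ = 1120906.59 / 13257.04 = 84.55 cm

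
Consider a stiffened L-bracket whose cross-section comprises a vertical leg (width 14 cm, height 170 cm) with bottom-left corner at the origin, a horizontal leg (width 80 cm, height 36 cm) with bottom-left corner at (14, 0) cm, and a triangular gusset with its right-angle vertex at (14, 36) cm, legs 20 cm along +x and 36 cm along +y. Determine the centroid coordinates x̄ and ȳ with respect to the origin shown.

Part | A | x̄ᵢ | ȳᵢ | A·x̄ᵢ | A·ȳᵢ
vertical leg | 2380.00 | 7.00 | 85.00 | 16660.00 | 202300.00
horizontal leg | 2880.00 | 54.00 | 18.00 | 155520.00 | 51840.00
gusset | 360.00 | 20.67 | 48.00 | 7440.00 | 17280.00
Σ | 5620.00 |  |  | 179620.00 | 271420.00
x̄ = 179620.00 / 5620.00 = 31.96 cm
ȳ = 271420.00 / 5620.00 = 48.30 cm

x̄ = 31.96 cm, ȳ = 48.30 cm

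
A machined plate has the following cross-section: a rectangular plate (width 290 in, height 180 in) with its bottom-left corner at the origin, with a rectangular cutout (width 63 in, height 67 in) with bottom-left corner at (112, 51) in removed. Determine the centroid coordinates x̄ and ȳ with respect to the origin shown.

x̄ = 145.13 in, ȳ = 90.48 in

plate: A = 290 × 180 = 52200.00, centroid at (145.00, 90.00).
hole: A = −(63 × 67) = -4221.00, centroid at (143.50, 84.50).
ΣA = 47979.00 in²
ΣAx̄ = (52200.00)(145.00) + (-4221.00)(143.50) = 6963286.50 in³
ΣAȳ = (52200.00)(90.00) + (-4221.00)(84.50) = 4341325.50 in³
x̄ = 6963286.50 / 47979.00 = 145.13 in
ȳ = 4341325.50 / 47979.00 = 90.48 in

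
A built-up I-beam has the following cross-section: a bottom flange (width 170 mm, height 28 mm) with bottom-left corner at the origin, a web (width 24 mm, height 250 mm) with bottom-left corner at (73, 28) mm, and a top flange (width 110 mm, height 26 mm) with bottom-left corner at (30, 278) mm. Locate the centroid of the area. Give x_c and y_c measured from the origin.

x_c = 85.00 mm, y_c = 133.40 mm

bottom flange: A = 170 × 28 = 4760.00, centroid at (85.00, 14.00).
web: A = 24 × 250 = 6000.00, centroid at (85.00, 153.00).
top flange: A = 110 × 26 = 2860.00, centroid at (85.00, 291.00).
ΣA = 13620.00 mm², ΣAx_c = 1157700.00 mm³, ΣAy_c = 1816900.00 mm³.
x_c = 1157700.00/13620.00 = 85.00 mm; y_c = 1816900.00/13620.00 = 133.40 mm.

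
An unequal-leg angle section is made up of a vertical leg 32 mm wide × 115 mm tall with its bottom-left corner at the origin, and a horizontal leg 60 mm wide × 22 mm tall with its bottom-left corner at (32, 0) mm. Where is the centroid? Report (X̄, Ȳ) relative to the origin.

Part | A | x̄ᵢ | ȳᵢ | A·x̄ᵢ | A·ȳᵢ
vertical leg | 3680.00 | 16.00 | 57.50 | 58880.00 | 211600.00
horizontal leg | 1320.00 | 62.00 | 11.00 | 81840.00 | 14520.00
Σ | 5000.00 |  |  | 140720.00 | 226120.00
X̄ = 140720.00 / 5000.00 = 28.14 mm
Ȳ = 226120.00 / 5000.00 = 45.22 mm

X̄ = 28.14 mm, Ȳ = 45.22 mm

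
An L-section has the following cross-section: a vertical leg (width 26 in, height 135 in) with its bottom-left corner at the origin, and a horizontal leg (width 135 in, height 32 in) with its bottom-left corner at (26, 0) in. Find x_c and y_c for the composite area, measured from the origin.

vertical leg: A = 26 × 135 = 3510.00, centroid at (13.00, 67.50).
horizontal leg: A = 135 × 32 = 4320.00, centroid at (93.50, 16.00).
ΣA = 7830.00 in², ΣAx_c = 449550.00 in³, ΣAy_c = 306045.00 in³.
x_c = 449550.00/7830.00 = 57.41 in; y_c = 306045.00/7830.00 = 39.09 in.

x_c = 57.41 in, y_c = 39.09 in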